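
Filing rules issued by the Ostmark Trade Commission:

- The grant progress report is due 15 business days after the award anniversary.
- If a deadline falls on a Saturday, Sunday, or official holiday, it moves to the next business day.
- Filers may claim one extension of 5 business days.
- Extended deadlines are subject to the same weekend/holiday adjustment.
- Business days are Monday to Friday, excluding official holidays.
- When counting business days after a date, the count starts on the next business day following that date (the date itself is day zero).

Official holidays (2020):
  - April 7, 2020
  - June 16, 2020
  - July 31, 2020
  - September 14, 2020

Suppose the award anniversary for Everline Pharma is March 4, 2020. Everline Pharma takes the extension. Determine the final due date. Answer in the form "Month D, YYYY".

April 1, 2020

Starting the day after March 4, 2020 and counting 15 business days lands on March 25, 2020.
March 25, 2020 (Wednesday) is already a business day.
The 5-business-day extension runs from March 25, 2020 to April 1, 2020.
Since April 1, 2020 is a Wednesday and not a holiday, the date is unchanged.
The final due date is April 1, 2020.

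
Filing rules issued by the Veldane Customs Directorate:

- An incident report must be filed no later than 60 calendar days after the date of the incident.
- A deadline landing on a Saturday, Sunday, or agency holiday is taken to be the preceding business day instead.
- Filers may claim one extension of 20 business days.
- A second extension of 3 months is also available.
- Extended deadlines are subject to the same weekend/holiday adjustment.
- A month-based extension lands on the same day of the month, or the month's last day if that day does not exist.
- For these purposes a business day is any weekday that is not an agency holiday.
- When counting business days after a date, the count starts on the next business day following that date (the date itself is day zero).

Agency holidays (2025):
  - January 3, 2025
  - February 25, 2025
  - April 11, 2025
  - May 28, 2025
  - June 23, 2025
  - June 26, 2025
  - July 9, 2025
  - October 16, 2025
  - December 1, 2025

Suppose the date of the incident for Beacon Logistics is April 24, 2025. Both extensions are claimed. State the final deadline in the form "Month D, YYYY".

October 23, 2025

60 calendar days after April 24, 2025 is June 23, 2025.
June 23, 2025 is a listed holiday, so it moves to the preceding business day, June 20, 2025 (Friday).
Counting 20 further business days from June 20, 2025 reaches July 23, 2025.
July 23, 2025 is a Wednesday and not a listed holiday, so it stands.
Applying the 3 months extension: 3 months after July 23, 2025 is October 23, 2025.
October 23, 2025 falls on a Thursday, which is a business day, so no adjustment is needed.
Final deadline: October 23, 2025.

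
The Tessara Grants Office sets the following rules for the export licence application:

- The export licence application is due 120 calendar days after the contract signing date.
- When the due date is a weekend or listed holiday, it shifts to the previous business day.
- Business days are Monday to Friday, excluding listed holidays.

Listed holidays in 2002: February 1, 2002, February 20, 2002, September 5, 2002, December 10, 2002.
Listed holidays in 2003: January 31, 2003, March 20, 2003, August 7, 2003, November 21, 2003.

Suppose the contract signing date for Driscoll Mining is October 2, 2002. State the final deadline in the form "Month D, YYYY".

January 30, 2003

Adding 120 calendar days to October 2, 2002 gives January 30, 2003.
January 30, 2003 falls on a Thursday, which is a business day, so no adjustment is needed.
Final deadline: January 30, 2003.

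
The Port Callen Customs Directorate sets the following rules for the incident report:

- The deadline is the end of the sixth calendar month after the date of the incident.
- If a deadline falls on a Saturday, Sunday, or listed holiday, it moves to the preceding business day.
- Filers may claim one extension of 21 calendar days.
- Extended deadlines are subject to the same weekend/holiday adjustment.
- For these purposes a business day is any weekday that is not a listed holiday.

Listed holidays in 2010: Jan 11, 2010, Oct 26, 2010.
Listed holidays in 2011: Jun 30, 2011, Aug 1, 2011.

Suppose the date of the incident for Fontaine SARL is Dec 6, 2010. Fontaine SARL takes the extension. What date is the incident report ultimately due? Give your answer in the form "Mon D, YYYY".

The sixth month after Dec 6, 2010 is June 2011, whose last day is Jun 30, 2011.
Jun 30, 2011 is a listed holiday, so it moves to the preceding business day, Jun 29, 2011 (Wednesday).
Applying the 21-calendar-day extension: Jun 29, 2011 + 21 days = Jul 20, 2011.
Jul 20, 2011 falls on a Wednesday, which is a business day, so no adjustment is needed.
So the filing is due Jul 20, 2011.

Jul 20, 2011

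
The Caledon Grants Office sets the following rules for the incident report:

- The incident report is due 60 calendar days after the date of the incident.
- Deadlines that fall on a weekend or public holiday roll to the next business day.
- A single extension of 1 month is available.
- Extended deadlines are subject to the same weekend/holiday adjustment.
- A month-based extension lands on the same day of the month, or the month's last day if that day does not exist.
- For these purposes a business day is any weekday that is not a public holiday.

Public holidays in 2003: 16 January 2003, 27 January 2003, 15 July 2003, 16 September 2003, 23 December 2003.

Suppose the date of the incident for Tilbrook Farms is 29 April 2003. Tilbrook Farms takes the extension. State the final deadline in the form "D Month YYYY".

30 July 2003

60 calendar days after 29 April 2003 is 28 June 2003.
Because 28 June 2003 is a Saturday, the deadline becomes 30 June 2003 (Monday).
Applying the 1 month extension: 1 month after 30 June 2003 is 30 July 2003.
Since 30 July 2003 is a Wednesday and not a holiday, the date is unchanged.
So the filing is due 30 July 2003.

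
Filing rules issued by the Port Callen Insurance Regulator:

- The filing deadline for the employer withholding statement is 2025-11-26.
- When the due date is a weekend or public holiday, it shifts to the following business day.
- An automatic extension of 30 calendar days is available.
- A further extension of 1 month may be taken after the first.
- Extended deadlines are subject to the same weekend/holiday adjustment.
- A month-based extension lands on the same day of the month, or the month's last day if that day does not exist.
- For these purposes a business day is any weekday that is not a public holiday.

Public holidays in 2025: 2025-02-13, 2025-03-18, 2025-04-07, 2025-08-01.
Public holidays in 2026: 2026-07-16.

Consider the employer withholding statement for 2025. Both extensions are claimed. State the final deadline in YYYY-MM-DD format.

2026-01-26

Start from the fixed due date, 2025-11-26.
2025-11-26 (Wednesday) is already a business day.
Add the 30 calendar-day extension to 2025-11-26: 2025-12-26.
2025-12-26 (Friday) is already a business day.
Applying the 1 month extension: 1 month after 2025-12-26 is 2026-01-26.
Since 2026-01-26 is a Monday and not a holiday, the date is unchanged.
So the filing is due 2026-01-26.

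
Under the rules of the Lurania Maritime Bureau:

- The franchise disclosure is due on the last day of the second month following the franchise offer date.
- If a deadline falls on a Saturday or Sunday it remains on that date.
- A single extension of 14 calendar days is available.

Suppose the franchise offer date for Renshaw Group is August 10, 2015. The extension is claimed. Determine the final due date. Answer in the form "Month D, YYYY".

The second month after August 10, 2015 is October 2015, whose last day is October 31, 2015.
No adjustment is made for weekends or holidays, so October 31, 2015 stands.
With the 14-day extension, October 31, 2015 becomes November 14, 2015.
No adjustment is made for weekends or holidays, so November 14, 2015 stands.
So the filing is due November 14, 2015.

November 14, 2015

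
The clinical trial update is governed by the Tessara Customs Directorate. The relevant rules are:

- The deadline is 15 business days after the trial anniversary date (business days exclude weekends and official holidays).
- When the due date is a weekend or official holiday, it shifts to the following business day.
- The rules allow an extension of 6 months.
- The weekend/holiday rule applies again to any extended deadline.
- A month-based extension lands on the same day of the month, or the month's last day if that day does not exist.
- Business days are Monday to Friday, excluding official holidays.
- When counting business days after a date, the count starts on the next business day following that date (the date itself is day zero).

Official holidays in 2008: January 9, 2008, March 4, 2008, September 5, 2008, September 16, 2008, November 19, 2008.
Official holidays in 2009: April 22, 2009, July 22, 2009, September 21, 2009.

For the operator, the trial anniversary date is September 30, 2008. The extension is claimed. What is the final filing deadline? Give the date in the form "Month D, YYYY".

April 21, 2009

Counting 15 business days after September 30, 2008 (skipping weekends and listed holidays) reaches October 21, 2008.
Since October 21, 2008 is a Tuesday and not a holiday, the date is unchanged.
The 6 months extension carries October 21, 2008 to April 21, 2009.
April 21, 2009 falls on a Tuesday, which is a business day, so no adjustment is needed.
Final deadline: April 21, 2009.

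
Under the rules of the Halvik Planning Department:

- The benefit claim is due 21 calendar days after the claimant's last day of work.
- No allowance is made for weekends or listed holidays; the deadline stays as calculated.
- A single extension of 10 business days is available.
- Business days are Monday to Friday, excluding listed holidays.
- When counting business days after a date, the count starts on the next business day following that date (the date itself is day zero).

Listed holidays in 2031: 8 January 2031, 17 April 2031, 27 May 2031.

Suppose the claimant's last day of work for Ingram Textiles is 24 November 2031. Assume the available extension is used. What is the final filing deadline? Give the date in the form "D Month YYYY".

29 December 2031

From 24 November 2031, 21 calendar days later is 15 December 2031.
No adjustment is made for weekends or holidays, so 15 December 2031 stands.
The 10-business-day extension runs from 15 December 2031 to 29 December 2031.
29 December 2031 is a Monday; no weekend or holiday adjustment applies.
Deadline: 29 December 2031.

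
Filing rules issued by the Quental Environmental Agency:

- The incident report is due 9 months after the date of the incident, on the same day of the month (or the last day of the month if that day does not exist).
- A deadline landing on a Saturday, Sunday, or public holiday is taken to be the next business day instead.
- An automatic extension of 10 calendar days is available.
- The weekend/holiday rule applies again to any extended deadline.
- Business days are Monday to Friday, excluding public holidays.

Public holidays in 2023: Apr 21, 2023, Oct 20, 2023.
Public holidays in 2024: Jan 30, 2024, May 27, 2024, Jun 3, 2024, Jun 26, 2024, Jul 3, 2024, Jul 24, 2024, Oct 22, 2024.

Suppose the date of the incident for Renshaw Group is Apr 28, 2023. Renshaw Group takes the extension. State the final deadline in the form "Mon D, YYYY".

Feb 8, 2024

9 months from Apr 28, 2023 is Jan 28, 2024.
Jan 28, 2024 is a Sunday, so it moves to the next business day, Jan 29, 2024 (Monday).
The 10-calendar-day extension moves the deadline from Jan 29, 2024 to Feb 8, 2024.
Since Feb 8, 2024 is a Thursday and not a holiday, the date is unchanged.
Deadline: Feb 8, 2024.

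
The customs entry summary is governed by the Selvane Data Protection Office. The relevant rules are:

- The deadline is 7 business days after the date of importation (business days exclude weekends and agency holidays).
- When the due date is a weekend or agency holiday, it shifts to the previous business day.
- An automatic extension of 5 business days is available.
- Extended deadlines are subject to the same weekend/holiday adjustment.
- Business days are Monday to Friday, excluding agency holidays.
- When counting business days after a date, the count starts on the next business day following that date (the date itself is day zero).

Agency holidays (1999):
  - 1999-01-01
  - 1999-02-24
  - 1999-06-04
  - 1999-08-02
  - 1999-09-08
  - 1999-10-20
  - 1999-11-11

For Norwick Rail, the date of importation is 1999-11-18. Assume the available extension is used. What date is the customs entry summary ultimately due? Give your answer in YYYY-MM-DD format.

7 business days after 1999-11-18, excluding weekends and holidays, is 1999-11-29.
Since 1999-11-29 is a Monday and not a holiday, the date is unchanged.
Applying the 5-business-day extension: 5 business days after 1999-11-29 is 1999-12-06.
1999-12-06 is a Monday and not a listed holiday, so it stands.
Final deadline: 1999-12-06.

1999-12-06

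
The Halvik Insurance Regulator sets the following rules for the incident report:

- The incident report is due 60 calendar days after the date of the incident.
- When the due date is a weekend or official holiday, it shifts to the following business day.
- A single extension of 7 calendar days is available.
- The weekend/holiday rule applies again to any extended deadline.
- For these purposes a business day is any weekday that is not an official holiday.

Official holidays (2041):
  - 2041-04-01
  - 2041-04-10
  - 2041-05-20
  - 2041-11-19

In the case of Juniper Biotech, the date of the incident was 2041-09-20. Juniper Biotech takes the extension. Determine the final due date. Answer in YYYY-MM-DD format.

2041-11-27

Adding 60 calendar days to 2041-09-20 gives 2041-11-19.
Because 2041-11-19 is a listed holiday, the deadline becomes 2041-11-20 (Wednesday).
The 7-calendar-day extension moves the deadline from 2041-11-20 to 2041-11-27.
2041-11-27 falls on a Wednesday, which is a business day, so no adjustment is needed.
So the filing is due 2041-11-27.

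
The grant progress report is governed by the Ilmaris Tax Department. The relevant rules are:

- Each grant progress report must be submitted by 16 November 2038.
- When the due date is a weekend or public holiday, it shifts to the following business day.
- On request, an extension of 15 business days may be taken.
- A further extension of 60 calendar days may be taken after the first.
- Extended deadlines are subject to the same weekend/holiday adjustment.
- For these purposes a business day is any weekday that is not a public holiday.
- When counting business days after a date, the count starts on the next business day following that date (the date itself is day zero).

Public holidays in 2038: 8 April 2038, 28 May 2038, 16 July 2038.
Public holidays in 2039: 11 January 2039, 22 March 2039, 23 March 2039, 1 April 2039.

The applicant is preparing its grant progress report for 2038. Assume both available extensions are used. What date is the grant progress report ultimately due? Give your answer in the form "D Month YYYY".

The statutory due date is 16 November 2038.
16 November 2038 (Tuesday) is already a business day.
The 15-business-day extension runs from 16 November 2038 to 7 December 2038.
7 December 2038 is a Tuesday and not a listed holiday, so it stands.
With the 60-day extension, 7 December 2038 becomes 5 February 2039.
Because 5 February 2039 is a Saturday, the deadline becomes 7 February 2039 (Monday).
Deadline: 7 February 2039.

7 February 2039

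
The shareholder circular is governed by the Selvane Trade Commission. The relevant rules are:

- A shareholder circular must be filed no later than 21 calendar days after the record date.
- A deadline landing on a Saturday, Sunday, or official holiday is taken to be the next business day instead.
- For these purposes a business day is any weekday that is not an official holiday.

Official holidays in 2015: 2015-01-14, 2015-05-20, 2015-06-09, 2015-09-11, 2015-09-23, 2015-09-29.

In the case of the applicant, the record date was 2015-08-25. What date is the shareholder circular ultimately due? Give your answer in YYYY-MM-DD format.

From 2015-08-25, 21 calendar days later is 2015-09-15.
2015-09-15 (Tuesday) is already a business day.
So the filing is due 2015-09-15.

2015-09-15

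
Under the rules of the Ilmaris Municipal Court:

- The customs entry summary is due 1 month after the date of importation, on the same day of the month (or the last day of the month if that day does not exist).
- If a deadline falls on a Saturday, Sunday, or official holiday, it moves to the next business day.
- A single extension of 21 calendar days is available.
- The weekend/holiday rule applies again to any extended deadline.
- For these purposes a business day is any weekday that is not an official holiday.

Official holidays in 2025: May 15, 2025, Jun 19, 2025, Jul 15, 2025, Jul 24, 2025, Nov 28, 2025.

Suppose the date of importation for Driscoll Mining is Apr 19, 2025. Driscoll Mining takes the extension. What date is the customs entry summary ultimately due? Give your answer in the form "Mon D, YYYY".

Jun 9, 2025

1 month from Apr 19, 2025 is May 19, 2025.
Since May 19, 2025 is a Monday and not a holiday, the date is unchanged.
Add the 21 calendar-day extension to May 19, 2025: Jun 9, 2025.
Since Jun 9, 2025 is a Monday and not a holiday, the date is unchanged.
Final deadline: Jun 9, 2025.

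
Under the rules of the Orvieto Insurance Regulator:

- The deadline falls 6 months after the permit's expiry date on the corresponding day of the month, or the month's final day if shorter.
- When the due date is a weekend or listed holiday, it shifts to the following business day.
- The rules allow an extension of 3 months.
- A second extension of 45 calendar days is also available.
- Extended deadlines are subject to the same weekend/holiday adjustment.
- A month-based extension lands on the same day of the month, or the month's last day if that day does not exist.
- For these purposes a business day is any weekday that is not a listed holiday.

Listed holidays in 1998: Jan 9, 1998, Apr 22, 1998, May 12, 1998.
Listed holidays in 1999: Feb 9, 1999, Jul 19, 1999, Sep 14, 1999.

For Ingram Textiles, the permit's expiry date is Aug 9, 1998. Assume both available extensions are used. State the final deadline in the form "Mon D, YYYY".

6 months from Aug 9, 1998 is Feb 9, 1999.
Feb 9, 1999 is a listed holiday, so it moves to the next business day, Feb 10, 1999 (Wednesday).
The 3 months extension carries Feb 10, 1999 to May 10, 1999.
May 10, 1999 is a Monday and not a listed holiday, so it stands.
Applying the 45-calendar-day extension: May 10, 1999 + 45 days = Jun 24, 1999.
Jun 24, 1999 falls on a Thursday, which is a business day, so no adjustment is needed.
Deadline: Jun 24, 1999.

Jun 24, 1999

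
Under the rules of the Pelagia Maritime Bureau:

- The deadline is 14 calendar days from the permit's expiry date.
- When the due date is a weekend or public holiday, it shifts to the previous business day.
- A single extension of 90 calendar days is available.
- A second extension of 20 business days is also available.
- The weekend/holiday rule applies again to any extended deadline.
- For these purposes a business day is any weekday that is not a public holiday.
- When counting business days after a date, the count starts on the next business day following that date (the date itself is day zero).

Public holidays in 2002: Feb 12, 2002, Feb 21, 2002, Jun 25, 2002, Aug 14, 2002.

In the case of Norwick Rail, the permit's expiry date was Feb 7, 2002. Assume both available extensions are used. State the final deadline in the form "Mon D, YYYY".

Jun 18, 2002

From Feb 7, 2002, 14 calendar days later is Feb 21, 2002.
Feb 21, 2002 is a listed holiday, so it moves to the preceding business day, Feb 20, 2002 (Wednesday).
The 90-calendar-day extension moves the deadline from Feb 20, 2002 to May 21, 2002.
May 21, 2002 falls on a Tuesday, which is a business day, so no adjustment is needed.
Applying the 20-business-day extension: 20 business days after May 21, 2002 is Jun 18, 2002.
Since Jun 18, 2002 is a Tuesday and not a holiday, the date is unchanged.
The final due date is Jun 18, 2002.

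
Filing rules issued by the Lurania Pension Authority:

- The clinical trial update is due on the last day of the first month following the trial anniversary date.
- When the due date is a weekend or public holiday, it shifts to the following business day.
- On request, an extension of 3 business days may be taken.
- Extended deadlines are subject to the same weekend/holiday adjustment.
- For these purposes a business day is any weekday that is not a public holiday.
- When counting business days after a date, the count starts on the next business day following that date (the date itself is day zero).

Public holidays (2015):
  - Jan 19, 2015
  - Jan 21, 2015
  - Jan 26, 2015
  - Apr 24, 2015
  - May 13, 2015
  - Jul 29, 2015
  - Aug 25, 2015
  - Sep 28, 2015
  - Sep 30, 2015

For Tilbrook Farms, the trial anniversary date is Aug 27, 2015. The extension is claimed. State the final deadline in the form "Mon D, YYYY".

The first month after Aug 27, 2015 is September 2015, whose last day is Sep 30, 2015.
Because Sep 30, 2015 is a listed holiday, the deadline becomes Oct 1, 2015 (Thursday).
The 3-business-day extension runs from Oct 1, 2015 to Oct 6, 2015.
Oct 6, 2015 is a Tuesday and not a listed holiday, so it stands.
Final deadline: Oct 6, 2015.

Oct 6, 2015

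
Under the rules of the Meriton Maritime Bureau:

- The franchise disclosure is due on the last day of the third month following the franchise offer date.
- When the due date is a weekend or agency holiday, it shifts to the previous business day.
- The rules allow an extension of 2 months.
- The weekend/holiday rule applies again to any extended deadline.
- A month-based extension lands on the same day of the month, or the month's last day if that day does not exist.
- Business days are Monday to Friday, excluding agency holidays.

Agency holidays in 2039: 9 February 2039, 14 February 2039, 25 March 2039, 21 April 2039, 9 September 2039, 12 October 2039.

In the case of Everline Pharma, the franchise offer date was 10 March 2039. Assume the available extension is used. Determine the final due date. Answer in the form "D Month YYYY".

30 August 2039

3 months after 10 March 2039 falls in June 2039; the last day of that month is 30 June 2039.
30 June 2039 (Thursday) is already a business day.
The 2 months extension carries 30 June 2039 to 30 August 2039.
30 August 2039 falls on a Tuesday, which is a business day, so no adjustment is needed.
So the filing is due 30 August 2039.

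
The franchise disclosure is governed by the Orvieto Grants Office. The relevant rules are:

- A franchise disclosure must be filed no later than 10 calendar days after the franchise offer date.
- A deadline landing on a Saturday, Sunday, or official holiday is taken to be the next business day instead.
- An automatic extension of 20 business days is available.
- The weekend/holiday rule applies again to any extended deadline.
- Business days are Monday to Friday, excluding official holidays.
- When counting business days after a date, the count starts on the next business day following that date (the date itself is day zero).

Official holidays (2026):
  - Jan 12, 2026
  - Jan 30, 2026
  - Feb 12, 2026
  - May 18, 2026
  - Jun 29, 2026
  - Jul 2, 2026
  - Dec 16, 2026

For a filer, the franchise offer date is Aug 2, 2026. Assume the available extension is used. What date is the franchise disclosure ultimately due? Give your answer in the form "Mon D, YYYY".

Sep 9, 2026

Trigger date Aug 2, 2026 + 10 calendar days = Aug 12, 2026.
Aug 12, 2026 is a Wednesday and not a listed holiday, so it stands.
Counting 20 further business days from Aug 12, 2026 reaches Sep 9, 2026.
Sep 9, 2026 falls on a Wednesday, which is a business day, so no adjustment is needed.
So the filing is due Sep 9, 2026.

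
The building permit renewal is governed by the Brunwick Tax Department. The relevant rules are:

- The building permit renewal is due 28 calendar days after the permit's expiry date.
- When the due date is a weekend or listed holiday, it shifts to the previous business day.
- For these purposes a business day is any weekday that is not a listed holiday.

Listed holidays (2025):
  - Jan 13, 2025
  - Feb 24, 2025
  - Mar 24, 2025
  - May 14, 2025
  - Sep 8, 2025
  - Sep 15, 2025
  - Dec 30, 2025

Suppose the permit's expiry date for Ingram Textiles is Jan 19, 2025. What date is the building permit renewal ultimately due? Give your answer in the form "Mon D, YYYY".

Feb 14, 2025

28 calendar days after Jan 19, 2025 is Feb 16, 2025.
Feb 16, 2025 falls on a Sunday. Rolling to the preceding business day gives Feb 14, 2025, a Friday.
Deadline: Feb 14, 2025.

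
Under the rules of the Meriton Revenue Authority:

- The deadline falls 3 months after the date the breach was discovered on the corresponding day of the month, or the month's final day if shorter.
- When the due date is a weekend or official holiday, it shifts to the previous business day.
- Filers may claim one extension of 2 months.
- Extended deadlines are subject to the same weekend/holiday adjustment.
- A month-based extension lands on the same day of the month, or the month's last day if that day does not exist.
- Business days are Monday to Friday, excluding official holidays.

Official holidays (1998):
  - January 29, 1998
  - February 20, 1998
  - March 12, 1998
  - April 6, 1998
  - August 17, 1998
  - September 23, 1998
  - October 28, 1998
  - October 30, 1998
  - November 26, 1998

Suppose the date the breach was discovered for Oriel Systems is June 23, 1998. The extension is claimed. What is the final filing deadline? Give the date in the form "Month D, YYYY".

3 months from June 23, 1998 is September 23, 1998.
September 23, 1998 is a listed holiday; the preceding business day is September 22, 1998 (Tuesday).
Applying the 2 months extension: 2 months after September 22, 1998 is November 22, 1998.
November 22, 1998 is a Sunday, so it moves to the preceding business day, November 20, 1998 (Friday).
So the filing is due November 20, 1998.

November 20, 1998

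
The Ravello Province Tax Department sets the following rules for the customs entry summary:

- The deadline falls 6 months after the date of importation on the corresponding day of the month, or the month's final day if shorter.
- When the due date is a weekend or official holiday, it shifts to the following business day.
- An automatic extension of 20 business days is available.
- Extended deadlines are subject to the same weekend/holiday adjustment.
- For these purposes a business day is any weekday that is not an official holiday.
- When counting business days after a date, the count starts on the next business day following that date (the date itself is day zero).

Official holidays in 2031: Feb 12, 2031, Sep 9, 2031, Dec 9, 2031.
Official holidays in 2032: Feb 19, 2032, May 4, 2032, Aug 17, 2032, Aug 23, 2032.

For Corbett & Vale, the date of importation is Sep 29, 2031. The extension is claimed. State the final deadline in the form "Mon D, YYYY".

6 months from Sep 29, 2031 is Mar 29, 2032.
Mar 29, 2032 is a Monday and not a listed holiday, so it stands.
Applying the 20-business-day extension: 20 business days after Mar 29, 2032 is Apr 26, 2032.
Apr 26, 2032 falls on a Monday, which is a business day, so no adjustment is needed.
Deadline: Apr 26, 2032.

Apr 26, 2032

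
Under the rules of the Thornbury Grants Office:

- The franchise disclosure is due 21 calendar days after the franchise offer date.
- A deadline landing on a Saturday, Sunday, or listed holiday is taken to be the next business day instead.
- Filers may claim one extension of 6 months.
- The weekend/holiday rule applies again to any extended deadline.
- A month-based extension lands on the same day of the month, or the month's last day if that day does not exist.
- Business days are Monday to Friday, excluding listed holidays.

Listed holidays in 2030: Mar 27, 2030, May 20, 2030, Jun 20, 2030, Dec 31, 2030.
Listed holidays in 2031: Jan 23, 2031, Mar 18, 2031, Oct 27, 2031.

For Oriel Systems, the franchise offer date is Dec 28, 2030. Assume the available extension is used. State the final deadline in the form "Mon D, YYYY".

Jul 21, 2031

Adding 21 calendar days to Dec 28, 2030 gives Jan 18, 2031.
Jan 18, 2031 falls on a Saturday. Rolling to the next business day gives Jan 20, 2031, a Monday.
Add 6 months to Jan 20, 2031: Jul 20, 2031.
Jul 20, 2031 is a Sunday, so it moves to the next business day, Jul 21, 2031 (Monday).
Final deadline: Jul 21, 2031.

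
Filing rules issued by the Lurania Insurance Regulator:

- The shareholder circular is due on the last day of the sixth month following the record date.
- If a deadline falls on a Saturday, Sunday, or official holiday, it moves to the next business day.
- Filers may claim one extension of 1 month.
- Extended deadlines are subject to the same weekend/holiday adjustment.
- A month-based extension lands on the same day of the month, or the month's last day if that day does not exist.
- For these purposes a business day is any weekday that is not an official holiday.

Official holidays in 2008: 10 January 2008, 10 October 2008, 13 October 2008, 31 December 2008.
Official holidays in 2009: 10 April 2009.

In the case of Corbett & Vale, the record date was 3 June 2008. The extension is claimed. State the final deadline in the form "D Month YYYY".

The sixth month after 3 June 2008 is December 2008, whose last day is 31 December 2008.
31 December 2008 is a listed holiday; the next business day is 1 January 2009 (Thursday).
Applying the 1 month extension: 1 month after 1 January 2009 is 1 February 2009.
1 February 2009 falls on a Sunday. Rolling to the next business day gives 2 February 2009, a Monday.
Deadline: 2 February 2009.

2 February 2009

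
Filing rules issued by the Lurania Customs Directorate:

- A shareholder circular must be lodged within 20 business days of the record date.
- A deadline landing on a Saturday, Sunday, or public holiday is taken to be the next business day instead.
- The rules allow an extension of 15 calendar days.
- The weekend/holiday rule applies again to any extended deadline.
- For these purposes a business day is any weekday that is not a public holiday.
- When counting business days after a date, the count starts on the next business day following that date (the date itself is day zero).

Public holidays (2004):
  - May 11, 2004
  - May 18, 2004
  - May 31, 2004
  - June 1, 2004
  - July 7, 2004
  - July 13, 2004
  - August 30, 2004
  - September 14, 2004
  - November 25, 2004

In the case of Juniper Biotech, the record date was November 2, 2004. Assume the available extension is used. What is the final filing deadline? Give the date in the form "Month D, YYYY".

Starting the day after November 2, 2004 and counting 20 business days lands on December 1, 2004.
December 1, 2004 (Wednesday) is already a business day.
The 15-calendar-day extension moves the deadline from December 1, 2004 to December 16, 2004.
Since December 16, 2004 is a Thursday and not a holiday, the date is unchanged.
The final due date is December 16, 2004.

December 16, 2004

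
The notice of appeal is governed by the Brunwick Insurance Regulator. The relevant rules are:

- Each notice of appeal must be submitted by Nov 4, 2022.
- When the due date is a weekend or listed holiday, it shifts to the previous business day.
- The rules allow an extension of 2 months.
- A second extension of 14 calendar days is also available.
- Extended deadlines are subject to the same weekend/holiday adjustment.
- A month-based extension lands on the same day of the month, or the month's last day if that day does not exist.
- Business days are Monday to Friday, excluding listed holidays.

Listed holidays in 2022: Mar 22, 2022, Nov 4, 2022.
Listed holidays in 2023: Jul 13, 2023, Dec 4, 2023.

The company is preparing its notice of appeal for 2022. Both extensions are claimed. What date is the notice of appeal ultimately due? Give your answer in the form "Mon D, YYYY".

The stated deadline is Nov 4, 2022.
Nov 4, 2022 falls on a listed holiday. Rolling to the preceding business day gives Nov 3, 2022, a Thursday.
The 2 months extension carries Nov 3, 2022 to Jan 3, 2023.
Jan 3, 2023 is a Tuesday and not a listed holiday, so it stands.
Add the 14 calendar-day extension to Jan 3, 2023: Jan 17, 2023.
Jan 17, 2023 falls on a Tuesday, which is a business day, so no adjustment is needed.
Final deadline: Jan 17, 2023.

Jan 17, 2023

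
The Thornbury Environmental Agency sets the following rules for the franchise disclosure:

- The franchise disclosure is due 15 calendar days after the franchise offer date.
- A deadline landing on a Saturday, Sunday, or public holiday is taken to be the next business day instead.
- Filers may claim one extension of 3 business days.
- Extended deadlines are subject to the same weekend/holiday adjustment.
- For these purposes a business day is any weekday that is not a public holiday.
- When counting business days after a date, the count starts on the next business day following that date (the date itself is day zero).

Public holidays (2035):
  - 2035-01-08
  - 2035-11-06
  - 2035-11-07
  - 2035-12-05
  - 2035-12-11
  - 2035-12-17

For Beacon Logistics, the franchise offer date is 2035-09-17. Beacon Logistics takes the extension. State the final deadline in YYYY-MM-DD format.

15 calendar days after 2035-09-17 is 2035-10-02.
2035-10-02 is a Tuesday and not a listed holiday, so it stands.
Applying the 3-business-day extension: 3 business days after 2035-10-02 is 2035-10-05.
Since 2035-10-05 is a Friday and not a holiday, the date is unchanged.
Deadline: 2035-10-05.

2035-10-05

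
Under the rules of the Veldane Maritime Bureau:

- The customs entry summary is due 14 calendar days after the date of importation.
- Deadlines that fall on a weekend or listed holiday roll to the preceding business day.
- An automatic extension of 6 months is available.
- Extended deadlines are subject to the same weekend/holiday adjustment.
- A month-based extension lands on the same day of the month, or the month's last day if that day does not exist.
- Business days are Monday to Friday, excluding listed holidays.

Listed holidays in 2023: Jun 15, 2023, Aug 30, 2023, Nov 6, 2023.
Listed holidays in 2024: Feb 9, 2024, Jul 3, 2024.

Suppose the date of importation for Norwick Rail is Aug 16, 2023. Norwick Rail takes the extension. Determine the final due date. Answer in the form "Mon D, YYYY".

Feb 29, 2024

From Aug 16, 2023, 14 calendar days later is Aug 30, 2023.
Because Aug 30, 2023 is a listed holiday, the deadline becomes Aug 29, 2023 (Tuesday).
Applying the 6 months extension: 6 months after Aug 29, 2023 is Feb 29, 2024.
Feb 29, 2024 is a Thursday and not a listed holiday, so it stands.
So the filing is due Feb 29, 2024.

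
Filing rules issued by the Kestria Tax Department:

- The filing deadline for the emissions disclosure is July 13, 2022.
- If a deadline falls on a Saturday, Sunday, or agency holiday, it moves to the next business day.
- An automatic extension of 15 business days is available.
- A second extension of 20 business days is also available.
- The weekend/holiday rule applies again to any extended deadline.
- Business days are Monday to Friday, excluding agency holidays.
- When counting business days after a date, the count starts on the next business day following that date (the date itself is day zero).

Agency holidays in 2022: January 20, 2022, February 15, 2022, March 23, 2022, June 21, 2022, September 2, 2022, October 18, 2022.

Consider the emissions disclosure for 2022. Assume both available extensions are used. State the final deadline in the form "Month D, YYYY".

Start from the fixed due date, July 13, 2022.
Since July 13, 2022 is a Wednesday and not a holiday, the date is unchanged.
The 15-business-day extension runs from July 13, 2022 to August 3, 2022.
Since August 3, 2022 is a Wednesday and not a holiday, the date is unchanged.
Counting 20 further business days from August 3, 2022 reaches August 31, 2022.
August 31, 2022 falls on a Wednesday, which is a business day, so no adjustment is needed.
Deadline: August 31, 2022.

August 31, 2022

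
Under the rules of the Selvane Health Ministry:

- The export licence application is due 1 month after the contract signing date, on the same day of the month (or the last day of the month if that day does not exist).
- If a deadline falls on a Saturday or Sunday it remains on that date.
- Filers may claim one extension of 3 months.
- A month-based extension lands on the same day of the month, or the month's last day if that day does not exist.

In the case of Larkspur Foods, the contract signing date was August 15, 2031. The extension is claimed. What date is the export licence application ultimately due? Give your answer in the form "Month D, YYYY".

1 month after August 15, 2031, on the same day of the month, is September 15, 2031.
No adjustment is made for weekends or holidays, so September 15, 2031 stands.
Add 3 months to September 15, 2031: December 15, 2031.
No adjustment is made for weekends or holidays, so December 15, 2031 stands.
Deadline: December 15, 2031.

December 15, 2031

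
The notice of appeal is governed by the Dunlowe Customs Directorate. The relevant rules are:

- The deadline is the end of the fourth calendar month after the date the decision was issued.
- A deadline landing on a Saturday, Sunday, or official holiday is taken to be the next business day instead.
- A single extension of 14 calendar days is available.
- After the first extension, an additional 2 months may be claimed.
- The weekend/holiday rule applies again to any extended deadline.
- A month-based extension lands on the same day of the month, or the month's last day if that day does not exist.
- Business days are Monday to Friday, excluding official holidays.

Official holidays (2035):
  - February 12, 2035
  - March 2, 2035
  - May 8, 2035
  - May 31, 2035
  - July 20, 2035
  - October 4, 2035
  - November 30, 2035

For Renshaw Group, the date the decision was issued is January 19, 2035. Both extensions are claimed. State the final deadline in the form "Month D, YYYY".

August 15, 2035

4 months after January 19, 2035 is May 2035; that month ends on May 31, 2035.
May 31, 2035 is a listed holiday, so it moves to the next business day, June 1, 2035 (Friday).
The 14-calendar-day extension moves the deadline from June 1, 2035 to June 15, 2035.
June 15, 2035 is a Friday and not a listed holiday, so it stands.
Add 2 months to June 15, 2035: August 15, 2035.
Since August 15, 2035 is a Wednesday and not a holiday, the date is unchanged.
So the filing is due August 15, 2035.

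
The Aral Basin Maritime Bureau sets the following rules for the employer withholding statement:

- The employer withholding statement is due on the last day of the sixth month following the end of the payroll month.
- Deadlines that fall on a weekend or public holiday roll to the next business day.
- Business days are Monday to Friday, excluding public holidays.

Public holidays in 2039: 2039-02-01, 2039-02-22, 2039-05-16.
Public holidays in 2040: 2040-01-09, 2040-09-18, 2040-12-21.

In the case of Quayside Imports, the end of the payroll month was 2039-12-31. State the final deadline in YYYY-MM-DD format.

2040-07-02

The sixth month after 2039-12-31 is June 2040, whose last day is 2040-06-30.
Because 2040-06-30 is a Saturday, the deadline becomes 2040-07-02 (Monday).
Final deadline: 2040-07-02.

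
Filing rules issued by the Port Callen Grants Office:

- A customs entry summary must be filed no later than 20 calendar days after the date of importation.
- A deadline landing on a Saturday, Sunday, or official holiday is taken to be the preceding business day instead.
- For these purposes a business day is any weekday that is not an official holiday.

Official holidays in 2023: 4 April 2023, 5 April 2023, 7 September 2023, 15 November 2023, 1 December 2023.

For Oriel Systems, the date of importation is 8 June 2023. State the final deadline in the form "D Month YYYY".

20 calendar days after 8 June 2023 is 28 June 2023.
Since 28 June 2023 is a Wednesday and not a holiday, the date is unchanged.
So the filing is due 28 June 2023.

28 June 2023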